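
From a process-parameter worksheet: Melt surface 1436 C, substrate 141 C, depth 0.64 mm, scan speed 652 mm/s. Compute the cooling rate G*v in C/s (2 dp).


G = (1436-141)/0.64 = 2023.4375 C/mm
CR = 2023.4375 * 652 = 1319281.25 C/s


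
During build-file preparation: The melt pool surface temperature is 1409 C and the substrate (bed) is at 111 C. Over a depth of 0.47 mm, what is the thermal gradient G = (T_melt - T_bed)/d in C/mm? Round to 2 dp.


G = (1409-111)/0.47 = 2761.7 C/mm


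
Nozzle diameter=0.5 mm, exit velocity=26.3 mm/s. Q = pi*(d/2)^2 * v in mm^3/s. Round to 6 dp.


A = pi*(0.5/2)^2 = 0.19634954 mm^2
Q = 0.19634954 * 26.3 = 5.163993 mm^3/s


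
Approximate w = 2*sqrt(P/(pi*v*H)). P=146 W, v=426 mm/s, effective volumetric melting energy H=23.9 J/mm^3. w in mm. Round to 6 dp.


w = 2*sqrt(146/(pi*426*23.9)) = 0.135123 mm


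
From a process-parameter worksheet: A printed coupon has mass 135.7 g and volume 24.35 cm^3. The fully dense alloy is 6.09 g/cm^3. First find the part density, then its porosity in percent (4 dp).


rho_part = 135.7 / 24.35 = 5.57289528 g/cm^3
Porosity = (1 - 5.57289528/6.09)*100 = 8.491 %


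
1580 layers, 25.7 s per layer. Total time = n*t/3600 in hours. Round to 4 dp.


t = 1580 * 25.7 / 3600 = 11.2794 hrs


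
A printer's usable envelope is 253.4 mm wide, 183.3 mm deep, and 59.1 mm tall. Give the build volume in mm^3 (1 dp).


V = 253.4 * 183.3 * 59.1 = 2745089.8 mm^3


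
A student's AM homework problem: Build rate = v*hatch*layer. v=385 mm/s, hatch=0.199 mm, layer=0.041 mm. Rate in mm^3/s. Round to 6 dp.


Rate = 385 * 0.199 * 0.041 = 3.141215 mm^3/s


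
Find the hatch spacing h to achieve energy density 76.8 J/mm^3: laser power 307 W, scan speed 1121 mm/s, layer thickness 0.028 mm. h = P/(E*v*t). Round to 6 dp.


h = 307 / (76.8*1121*0.028) = 0.127354 mm


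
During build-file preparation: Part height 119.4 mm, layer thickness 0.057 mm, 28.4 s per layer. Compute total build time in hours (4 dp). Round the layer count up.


Layers = ceil(119.4/0.057) = 2095
t = 2095 * 28.4 / 3600 = 16.5272 hrs


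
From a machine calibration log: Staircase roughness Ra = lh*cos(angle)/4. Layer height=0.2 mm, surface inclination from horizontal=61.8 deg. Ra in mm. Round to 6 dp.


Ra = 0.2 * cos(61.8) / 4 = 0.023628 mm


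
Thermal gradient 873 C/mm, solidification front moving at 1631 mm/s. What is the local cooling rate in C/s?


CR = 873 * 1631 = 1423863 C/s


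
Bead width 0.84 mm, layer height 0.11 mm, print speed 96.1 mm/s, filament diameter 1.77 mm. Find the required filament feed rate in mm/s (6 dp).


Q = 0.84 * 0.11 * 96.1 = 8.87964 mm^3/s
A_fil = pi*(1.77/2)^2 = 2.46057391 mm^2
v_feed = 8.87964 / 2.46057391 = 3.608768 mm/s


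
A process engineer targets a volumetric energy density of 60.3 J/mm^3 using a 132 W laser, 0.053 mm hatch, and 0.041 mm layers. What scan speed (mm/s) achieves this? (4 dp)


v = 132 / (60.3*0.053*0.041) = 1007.3883 mm/s


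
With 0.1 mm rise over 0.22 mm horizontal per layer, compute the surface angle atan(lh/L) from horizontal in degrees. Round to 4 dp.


angle = atan(0.1/0.22) = 24.444 degrees


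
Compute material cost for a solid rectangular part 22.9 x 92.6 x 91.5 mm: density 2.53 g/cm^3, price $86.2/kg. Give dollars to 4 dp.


V = 22.9 * 92.6 * 91.5 = 194029.41 mm^3 = 194.02941 cm^3
Mass = 194.02941 * 2.53 / 1000 = 0.49089441 kg
Cost = 0.49089441 * 86.2 = 42.3151 $


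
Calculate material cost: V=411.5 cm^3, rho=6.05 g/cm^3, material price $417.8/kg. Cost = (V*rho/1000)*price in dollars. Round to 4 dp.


Mass = 411.5*6.05/1000 = 2.489575 kg
Cost = 2.489575 * 417.8 = 1040.1444 $


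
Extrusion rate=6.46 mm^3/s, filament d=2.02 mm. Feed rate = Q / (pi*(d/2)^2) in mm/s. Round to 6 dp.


A = pi*(2.02/2)^2 = 3.204739
v = 6.46 / 3.204739 = 2.015765 mm/s


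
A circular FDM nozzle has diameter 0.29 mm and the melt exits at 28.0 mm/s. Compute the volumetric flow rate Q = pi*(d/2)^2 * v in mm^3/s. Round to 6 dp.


A = pi*(0.29/2)^2 = 0.06605199 mm^2
Q = 0.06605199 * 28.0 = 1.849456 mm^3/s


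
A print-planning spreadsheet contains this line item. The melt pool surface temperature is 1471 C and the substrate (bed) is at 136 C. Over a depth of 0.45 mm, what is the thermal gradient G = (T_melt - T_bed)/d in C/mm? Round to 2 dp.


G = (1471-136)/0.45 = 2966.67 C/mm


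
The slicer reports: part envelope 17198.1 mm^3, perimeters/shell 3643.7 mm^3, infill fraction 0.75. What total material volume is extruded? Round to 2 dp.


V_infill = (17198.1 - 3643.7) * 0.75 = 10165.8
V_total = 3643.7 + 10165.8 = 13809.5 mm^3


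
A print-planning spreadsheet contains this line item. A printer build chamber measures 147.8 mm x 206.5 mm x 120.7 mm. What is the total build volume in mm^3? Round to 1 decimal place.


V = 147.8 * 206.5 * 120.7 = 3683848.5 mm^3


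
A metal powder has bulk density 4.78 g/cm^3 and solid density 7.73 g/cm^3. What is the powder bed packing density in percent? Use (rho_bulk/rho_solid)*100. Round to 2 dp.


Packing = (4.78/7.73)*100 = 61.84 %


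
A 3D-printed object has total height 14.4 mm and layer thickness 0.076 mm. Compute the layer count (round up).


Layers = ceil(14.4/0.076) = 190


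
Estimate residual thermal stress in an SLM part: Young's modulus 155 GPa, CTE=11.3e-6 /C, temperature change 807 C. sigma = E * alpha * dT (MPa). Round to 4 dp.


sigma = 155*1000 * 11.3e-6 * 807 = 1413.4605 MPa


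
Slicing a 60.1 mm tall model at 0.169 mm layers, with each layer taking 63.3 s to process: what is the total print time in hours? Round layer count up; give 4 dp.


Layers = ceil(60.1/0.169) = 356
t = 356 * 63.3 / 3600 = 6.2597 hrs


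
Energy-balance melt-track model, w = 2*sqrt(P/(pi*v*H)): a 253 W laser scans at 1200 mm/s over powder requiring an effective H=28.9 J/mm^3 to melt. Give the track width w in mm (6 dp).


w = 2*sqrt(253/(pi*1200*28.9)) = 0.096378 mm


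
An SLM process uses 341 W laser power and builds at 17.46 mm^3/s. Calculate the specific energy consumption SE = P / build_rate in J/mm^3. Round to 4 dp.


SE = 341 / 17.46 = 19.5304 J/mm^3


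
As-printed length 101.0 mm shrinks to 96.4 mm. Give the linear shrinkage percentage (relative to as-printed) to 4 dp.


Shrinkage = ((101.0-96.4)/101.0)*100 = 4.5545 %


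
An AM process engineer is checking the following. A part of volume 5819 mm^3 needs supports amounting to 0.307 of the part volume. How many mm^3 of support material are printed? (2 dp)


V_support = 5819 * 0.307 = 1786.43 mm^3


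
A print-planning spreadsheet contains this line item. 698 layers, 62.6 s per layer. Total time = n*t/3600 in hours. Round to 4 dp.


t = 698 * 62.6 / 3600 = 12.1374 hrs


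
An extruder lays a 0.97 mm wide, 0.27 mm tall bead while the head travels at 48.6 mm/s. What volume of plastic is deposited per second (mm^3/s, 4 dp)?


Rate = 0.97 * 0.27 * 48.6 = 12.7283 mm^3/s


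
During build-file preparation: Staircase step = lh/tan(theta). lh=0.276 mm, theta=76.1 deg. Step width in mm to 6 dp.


step = 0.276 / tan(76.1) = 0.068303 mm


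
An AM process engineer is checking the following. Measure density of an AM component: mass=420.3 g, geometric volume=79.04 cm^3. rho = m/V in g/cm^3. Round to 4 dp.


rho = 420.3 / 79.04 = 5.3176 g/cm^3


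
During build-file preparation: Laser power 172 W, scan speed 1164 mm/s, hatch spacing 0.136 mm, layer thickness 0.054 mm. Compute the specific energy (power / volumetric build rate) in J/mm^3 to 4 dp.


Build rate = 1164 * 0.136 * 0.054 = 8.548416 mm^3/s
SE = 172 / 8.548416 = 20.1207 J/mm^3


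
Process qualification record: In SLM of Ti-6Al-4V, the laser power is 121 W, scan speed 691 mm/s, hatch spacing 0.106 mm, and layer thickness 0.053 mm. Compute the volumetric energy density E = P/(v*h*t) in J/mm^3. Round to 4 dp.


E = 121 / (691*0.106*0.053) = 31.1692 J/mm^3


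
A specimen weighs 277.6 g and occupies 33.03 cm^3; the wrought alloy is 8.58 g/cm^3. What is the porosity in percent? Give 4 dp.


rho_part = 277.6 / 33.03 = 8.40448078 g/cm^3
Porosity = (1 - 8.40448078/8.58)*100 = 2.0457 %


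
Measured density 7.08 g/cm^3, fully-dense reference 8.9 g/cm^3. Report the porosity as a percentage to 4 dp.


Porosity = (1-7.08/8.9)*100 = 20.4494 %


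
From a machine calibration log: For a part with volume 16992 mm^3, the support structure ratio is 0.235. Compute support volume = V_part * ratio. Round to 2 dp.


V_support = 16992 * 0.235 = 3993.12 mm^3


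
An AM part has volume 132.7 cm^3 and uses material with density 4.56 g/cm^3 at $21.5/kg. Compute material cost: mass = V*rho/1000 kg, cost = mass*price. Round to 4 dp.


Mass = 132.7*4.56/1000 = 0.605112 kg
Cost = 0.605112 * 21.5 = 13.0099 $


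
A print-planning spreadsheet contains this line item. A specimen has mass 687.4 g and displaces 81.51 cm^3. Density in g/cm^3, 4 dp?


rho = 687.4 / 81.51 = 8.4333 g/cm^3


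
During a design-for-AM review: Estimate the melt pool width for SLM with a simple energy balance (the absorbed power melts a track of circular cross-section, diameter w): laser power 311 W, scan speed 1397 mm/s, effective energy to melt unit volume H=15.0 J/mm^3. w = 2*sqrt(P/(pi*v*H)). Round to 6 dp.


w = 2*sqrt(311/(pi*1397*15.0)) = 0.137465 mm


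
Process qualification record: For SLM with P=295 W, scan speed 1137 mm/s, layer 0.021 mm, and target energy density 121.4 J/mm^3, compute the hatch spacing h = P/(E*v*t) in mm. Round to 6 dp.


h = 295 / (121.4*1137*0.021) = 0.101771 mm


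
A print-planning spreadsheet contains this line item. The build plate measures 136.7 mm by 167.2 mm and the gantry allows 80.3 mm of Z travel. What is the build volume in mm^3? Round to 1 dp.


V = 136.7 * 167.2 * 80.3 = 1835356.1 mm^3


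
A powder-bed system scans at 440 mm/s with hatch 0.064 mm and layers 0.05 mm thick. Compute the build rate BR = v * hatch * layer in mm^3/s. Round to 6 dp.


Rate = 440 * 0.064 * 0.05 = 1.408 mm^3/s


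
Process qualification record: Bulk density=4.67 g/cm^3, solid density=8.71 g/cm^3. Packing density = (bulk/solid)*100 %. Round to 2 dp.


Packing = (4.67/8.71)*100 = 53.62 %


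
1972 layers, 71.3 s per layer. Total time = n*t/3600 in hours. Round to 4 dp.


t = 1972 * 71.3 / 3600 = 39.0566 hrs


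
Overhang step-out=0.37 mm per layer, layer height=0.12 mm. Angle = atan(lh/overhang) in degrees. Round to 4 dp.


angle = atan(0.12/0.37) = 17.9691 degrees


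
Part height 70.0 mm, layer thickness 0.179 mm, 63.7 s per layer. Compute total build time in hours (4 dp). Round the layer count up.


Layers = ceil(70.0/0.179) = 392
t = 392 * 63.7 / 3600 = 6.9362 hrs


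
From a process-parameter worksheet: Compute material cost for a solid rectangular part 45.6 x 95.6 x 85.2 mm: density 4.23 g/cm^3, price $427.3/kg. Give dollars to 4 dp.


V = 45.6 * 95.6 * 85.2 = 371417.472 mm^3 = 371.417472 cm^3
Mass = 371.417472 * 4.23 / 1000 = 1.57109591 kg
Cost = 1.57109591 * 427.3 = 671.3293 $


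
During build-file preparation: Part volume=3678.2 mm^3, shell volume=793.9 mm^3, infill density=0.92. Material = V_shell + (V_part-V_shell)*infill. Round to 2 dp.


V_infill = (3678.2 - 793.9) * 0.92 = 2653.56
V_total = 793.9 + 2653.56 = 3447.46 mm^3


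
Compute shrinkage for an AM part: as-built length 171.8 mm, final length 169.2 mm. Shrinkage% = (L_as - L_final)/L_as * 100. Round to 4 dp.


Shrinkage = ((171.8-169.2)/171.8)*100 = 1.5134 %


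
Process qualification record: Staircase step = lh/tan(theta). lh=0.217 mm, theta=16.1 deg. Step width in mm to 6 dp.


step = 0.217 / tan(16.1) = 0.751814 mm


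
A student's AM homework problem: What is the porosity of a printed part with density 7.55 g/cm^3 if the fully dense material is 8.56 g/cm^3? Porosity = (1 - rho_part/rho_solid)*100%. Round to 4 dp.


Porosity = (1-7.55/8.56)*100 = 11.7991 %


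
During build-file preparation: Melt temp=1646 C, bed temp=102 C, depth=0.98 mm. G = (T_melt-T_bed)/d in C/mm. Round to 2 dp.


G = (1646-102)/0.98 = 1575.51 C/mm


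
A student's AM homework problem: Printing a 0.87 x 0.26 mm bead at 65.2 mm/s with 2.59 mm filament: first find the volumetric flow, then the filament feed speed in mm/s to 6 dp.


Q = 0.87 * 0.26 * 65.2 = 14.74824 mm^3/s
A_fil = pi*(2.59/2)^2 = 5.26852942 mm^2
v_feed = 14.74824 / 5.26852942 = 2.799309 mm/s


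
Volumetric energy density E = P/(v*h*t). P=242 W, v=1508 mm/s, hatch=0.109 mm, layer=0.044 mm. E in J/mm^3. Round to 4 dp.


E = 242 / (1508*0.109*0.044) = 33.4607 J/mm^3


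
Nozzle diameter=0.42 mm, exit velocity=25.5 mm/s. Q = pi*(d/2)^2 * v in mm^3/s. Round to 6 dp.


A = pi*(0.42/2)^2 = 0.13854424 mm^2
Q = 0.13854424 * 25.5 = 3.532878 mm^3/s


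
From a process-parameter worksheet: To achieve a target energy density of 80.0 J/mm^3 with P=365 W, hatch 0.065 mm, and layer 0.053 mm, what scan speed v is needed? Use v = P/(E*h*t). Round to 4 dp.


v = 365 / (80.0*0.065*0.053) = 1324.3832 mm/s


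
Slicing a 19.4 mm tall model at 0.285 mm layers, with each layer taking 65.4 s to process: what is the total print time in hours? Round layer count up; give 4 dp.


Layers = ceil(19.4/0.285) = 69
t = 69 * 65.4 / 3600 = 1.2535 hrs


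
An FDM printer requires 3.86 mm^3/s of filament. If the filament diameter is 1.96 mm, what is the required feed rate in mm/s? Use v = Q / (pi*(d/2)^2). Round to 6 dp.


A = pi*(1.96/2)^2 = 3.017186
v = 3.86 / 3.017186 = 1.279338 mm/s


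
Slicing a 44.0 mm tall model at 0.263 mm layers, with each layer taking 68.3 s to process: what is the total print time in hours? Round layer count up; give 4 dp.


Layers = ceil(44.0/0.263) = 168
t = 168 * 68.3 / 3600 = 3.1873 hrs


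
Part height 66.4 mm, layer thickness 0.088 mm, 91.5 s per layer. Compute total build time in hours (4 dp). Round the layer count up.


Layers = ceil(66.4/0.088) = 755
t = 755 * 91.5 / 3600 = 19.1896 hrs


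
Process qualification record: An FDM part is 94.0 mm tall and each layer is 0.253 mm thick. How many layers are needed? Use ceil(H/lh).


Layers = ceil(94.0/0.253) = 372


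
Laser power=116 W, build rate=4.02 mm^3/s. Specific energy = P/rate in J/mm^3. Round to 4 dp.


SE = 116 / 4.02 = 28.8557 J/mm^3


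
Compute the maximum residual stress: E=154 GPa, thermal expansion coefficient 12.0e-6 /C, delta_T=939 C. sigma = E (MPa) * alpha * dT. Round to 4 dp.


sigma = 154*1000 * 12.0e-6 * 939 = 1735.272 MPa


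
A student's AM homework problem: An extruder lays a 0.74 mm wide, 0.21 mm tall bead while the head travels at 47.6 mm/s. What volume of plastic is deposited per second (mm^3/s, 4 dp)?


Rate = 0.74 * 0.21 * 47.6 = 7.397 mm^3/s


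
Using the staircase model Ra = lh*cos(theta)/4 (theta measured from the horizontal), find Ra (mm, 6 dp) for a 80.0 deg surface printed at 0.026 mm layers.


Ra = 0.026 * cos(80.0) / 4 = 0.001129 mm


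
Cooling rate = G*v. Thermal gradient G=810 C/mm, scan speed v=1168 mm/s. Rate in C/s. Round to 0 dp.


CR = 810 * 1168 = 946080 C/s


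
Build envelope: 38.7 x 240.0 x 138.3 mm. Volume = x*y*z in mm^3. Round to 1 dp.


V = 38.7 * 240.0 * 138.3 = 1284530.4 mm^3


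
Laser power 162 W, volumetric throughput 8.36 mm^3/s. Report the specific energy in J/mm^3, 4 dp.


SE = 162 / 8.36 = 19.378 J/mm^3


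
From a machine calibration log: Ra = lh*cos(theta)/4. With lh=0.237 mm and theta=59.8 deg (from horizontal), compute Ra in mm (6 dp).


Ra = 0.237 * cos(59.8) / 4 = 0.029804 mm


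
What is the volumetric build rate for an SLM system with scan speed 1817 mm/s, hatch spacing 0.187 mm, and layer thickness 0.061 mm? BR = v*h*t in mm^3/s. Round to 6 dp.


Rate = 1817 * 0.187 * 0.061 = 20.726519 mm^3/s


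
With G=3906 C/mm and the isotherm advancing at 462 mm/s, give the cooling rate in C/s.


CR = 3906 * 462 = 1804572 C/s


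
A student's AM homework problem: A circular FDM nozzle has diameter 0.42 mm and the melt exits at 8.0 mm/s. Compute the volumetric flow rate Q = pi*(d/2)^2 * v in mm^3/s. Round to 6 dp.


A = pi*(0.42/2)^2 = 0.13854424 mm^2
Q = 0.13854424 * 8.0 = 1.108354 mm^3/s


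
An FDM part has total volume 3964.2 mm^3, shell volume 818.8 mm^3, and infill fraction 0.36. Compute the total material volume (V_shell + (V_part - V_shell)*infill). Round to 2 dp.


V_infill = (3964.2 - 818.8) * 0.36 = 1132.34
V_total = 818.8 + 1132.34 = 1951.14 mm^3


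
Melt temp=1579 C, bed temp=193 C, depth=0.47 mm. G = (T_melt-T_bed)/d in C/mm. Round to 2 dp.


G = (1579-193)/0.47 = 2948.94 C/mm


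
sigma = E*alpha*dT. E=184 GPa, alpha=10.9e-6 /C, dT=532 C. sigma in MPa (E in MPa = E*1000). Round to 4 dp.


sigma = 184*1000 * 10.9e-6 * 532 = 1066.9792 MPa


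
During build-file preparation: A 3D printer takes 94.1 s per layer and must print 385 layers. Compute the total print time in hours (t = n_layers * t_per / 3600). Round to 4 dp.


t = 385 * 94.1 / 3600 = 10.0635 hrs


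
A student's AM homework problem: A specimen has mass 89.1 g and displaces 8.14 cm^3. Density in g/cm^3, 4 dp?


rho = 89.1 / 8.14 = 10.9459 g/cm^3


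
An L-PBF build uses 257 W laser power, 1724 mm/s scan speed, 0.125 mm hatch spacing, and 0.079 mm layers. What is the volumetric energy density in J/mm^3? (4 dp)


E = 257 / (1724*0.125*0.079) = 15.0959 J/mm^3


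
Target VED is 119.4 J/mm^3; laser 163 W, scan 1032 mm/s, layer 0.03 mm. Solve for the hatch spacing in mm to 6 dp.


h = 163 / (119.4*1032*0.03) = 0.044094 mm


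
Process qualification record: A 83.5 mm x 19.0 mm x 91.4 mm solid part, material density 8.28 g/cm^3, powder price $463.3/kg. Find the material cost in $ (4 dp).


V = 83.5 * 19.0 * 91.4 = 145006.1 mm^3 = 145.0061 cm^3
Mass = 145.0061 * 8.28 / 1000 = 1.20065051 kg
Cost = 1.20065051 * 463.3 = 556.2614 $


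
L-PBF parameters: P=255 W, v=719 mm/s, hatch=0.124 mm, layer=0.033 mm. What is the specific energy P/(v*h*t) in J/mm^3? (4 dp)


Build rate = 719 * 0.124 * 0.033 = 2.942148 mm^3/s
SE = 255 / 2.942148 = 86.6714 J/mm^3


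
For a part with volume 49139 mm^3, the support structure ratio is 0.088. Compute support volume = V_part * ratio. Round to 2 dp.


V_support = 49139 * 0.088 = 4324.23 mm^3


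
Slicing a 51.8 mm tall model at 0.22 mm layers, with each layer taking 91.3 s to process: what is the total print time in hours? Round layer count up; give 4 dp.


Layers = ceil(51.8/0.22) = 236
t = 236 * 91.3 / 3600 = 5.9852 hrs


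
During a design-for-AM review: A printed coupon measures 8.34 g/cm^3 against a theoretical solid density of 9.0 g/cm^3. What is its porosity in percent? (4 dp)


Porosity = (1-8.34/9.0)*100 = 7.3333 %


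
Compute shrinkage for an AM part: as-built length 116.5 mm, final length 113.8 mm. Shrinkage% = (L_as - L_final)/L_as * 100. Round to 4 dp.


Shrinkage = ((116.5-113.8)/116.5)*100 = 2.3176 %


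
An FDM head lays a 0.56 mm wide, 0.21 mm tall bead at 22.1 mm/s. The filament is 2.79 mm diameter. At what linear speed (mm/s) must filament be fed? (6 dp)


Q = 0.56 * 0.21 * 22.1 = 2.59896 mm^3/s
A_fil = pi*(2.79/2)^2 = 6.11361784 mm^2
v_feed = 2.59896 / 6.11361784 = 0.42511 mm/s


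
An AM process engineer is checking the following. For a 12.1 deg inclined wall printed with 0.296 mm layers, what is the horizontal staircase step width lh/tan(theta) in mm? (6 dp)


step = 0.296 / tan(12.1) = 1.380717 mm


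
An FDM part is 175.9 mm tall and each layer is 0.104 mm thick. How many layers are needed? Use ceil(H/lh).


Layers = ceil(175.9/0.104) = 1692


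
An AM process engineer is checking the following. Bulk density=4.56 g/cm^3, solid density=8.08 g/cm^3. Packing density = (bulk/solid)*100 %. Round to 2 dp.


Packing = (4.56/8.08)*100 = 56.44 %


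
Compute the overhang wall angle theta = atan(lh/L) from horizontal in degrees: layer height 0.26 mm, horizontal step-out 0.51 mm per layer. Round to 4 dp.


angle = atan(0.26/0.51) = 27.0127 degrees


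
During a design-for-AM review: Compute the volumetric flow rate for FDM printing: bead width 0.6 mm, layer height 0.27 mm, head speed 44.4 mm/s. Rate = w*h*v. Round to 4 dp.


Rate = 0.6 * 0.27 * 44.4 = 7.1928 mm^3/s


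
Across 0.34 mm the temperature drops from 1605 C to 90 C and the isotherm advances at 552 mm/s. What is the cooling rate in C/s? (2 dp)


G = (1605-90)/0.34 = 4455.88235294 C/mm
CR = 4455.88235294 * 552 = 2459647.06 C/s


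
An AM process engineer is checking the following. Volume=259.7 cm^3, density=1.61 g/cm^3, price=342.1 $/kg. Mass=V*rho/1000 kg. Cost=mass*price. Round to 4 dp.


Mass = 259.7*1.61/1000 = 0.418117 kg
Cost = 0.418117 * 342.1 = 143.0378 $


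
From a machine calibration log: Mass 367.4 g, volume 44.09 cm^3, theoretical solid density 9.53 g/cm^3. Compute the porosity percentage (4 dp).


rho_part = 367.4 / 44.09 = 8.33295532 g/cm^3
Porosity = (1 - 8.33295532/9.53)*100 = 12.5608 %


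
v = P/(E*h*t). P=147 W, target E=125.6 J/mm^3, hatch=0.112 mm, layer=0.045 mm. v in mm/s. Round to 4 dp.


v = 147 / (125.6*0.112*0.045) = 232.2187 mm/s


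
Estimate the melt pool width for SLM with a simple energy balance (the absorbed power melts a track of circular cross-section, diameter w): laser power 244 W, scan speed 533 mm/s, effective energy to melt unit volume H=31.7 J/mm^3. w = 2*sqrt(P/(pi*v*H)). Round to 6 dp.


w = 2*sqrt(244/(pi*533*31.7)) = 0.135599 mm


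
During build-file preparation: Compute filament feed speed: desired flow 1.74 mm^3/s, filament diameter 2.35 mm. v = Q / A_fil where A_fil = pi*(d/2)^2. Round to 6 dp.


A = pi*(2.35/2)^2 = 4.337361
v = 1.74 / 4.337361 = 0.401166 mm/s


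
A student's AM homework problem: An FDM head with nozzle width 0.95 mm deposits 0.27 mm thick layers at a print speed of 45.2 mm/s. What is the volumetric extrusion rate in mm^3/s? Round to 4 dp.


Rate = 0.95 * 0.27 * 45.2 = 11.5938 mm^3/s


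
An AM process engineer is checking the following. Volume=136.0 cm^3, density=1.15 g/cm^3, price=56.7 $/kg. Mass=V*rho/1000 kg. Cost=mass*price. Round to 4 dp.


Mass = 136.0*1.15/1000 = 0.1564 kg
Cost = 0.1564 * 56.7 = 8.8679 $


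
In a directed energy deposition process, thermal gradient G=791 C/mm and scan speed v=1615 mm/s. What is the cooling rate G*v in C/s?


CR = 791 * 1615 = 1277465 C/s


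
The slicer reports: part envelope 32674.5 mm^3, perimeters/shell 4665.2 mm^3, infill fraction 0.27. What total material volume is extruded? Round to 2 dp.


V_infill = (32674.5 - 4665.2) * 0.27 = 7562.51
V_total = 4665.2 + 7562.51 = 12227.71 mm^3


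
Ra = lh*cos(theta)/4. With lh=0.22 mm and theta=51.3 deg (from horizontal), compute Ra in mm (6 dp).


Ra = 0.22 * cos(51.3) / 4 = 0.034388 mm


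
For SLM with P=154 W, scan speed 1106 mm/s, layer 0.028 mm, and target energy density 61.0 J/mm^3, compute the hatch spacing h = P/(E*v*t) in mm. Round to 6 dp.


h = 154 / (61.0*1106*0.028) = 0.081523 mm


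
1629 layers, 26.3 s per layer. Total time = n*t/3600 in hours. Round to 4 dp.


t = 1629 * 26.3 / 3600 = 11.9008 hrs


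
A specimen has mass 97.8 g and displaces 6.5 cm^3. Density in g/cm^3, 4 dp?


rho = 97.8 / 6.5 = 15.0462 g/cm^3


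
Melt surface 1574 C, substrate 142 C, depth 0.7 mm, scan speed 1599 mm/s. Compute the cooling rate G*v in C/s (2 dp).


G = (1574-142)/0.7 = 2045.71428571 C/mm
CR = 2045.71428571 * 1599 = 3271097.14 C/s


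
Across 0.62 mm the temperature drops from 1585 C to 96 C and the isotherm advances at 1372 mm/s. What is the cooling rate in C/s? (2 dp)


G = (1585-96)/0.62 = 2401.61290323 C/mm
CR = 2401.61290323 * 1372 = 3295012.9 C/s


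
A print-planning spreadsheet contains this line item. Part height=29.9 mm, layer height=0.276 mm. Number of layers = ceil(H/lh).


Layers = ceil(29.9/0.276) = 109


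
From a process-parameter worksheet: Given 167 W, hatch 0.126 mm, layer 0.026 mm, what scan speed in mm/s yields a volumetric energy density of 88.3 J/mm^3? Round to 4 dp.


v = 167 / (88.3*0.126*0.026) = 577.3137 mm/s


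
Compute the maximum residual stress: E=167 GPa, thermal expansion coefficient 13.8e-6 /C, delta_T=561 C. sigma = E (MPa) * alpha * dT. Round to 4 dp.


sigma = 167*1000 * 13.8e-6 * 561 = 1292.8806 MPa


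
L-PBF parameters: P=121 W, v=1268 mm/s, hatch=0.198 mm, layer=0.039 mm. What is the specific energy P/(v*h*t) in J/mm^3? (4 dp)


Build rate = 1268 * 0.198 * 0.039 = 9.791496 mm^3/s
SE = 121 / 9.791496 = 12.3577 J/mm^3


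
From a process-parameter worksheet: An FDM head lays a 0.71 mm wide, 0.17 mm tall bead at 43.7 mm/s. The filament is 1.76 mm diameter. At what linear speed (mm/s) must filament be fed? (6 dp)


Q = 0.71 * 0.17 * 43.7 = 5.27459 mm^3/s
A_fil = pi*(1.76/2)^2 = 2.43284935 mm^2
v_feed = 5.27459 / 2.43284935 = 2.168071 mm/s


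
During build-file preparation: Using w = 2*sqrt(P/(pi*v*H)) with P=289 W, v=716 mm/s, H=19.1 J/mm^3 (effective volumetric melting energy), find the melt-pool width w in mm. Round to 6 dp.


w = 2*sqrt(289/(pi*716*19.1)) = 0.164033 mm


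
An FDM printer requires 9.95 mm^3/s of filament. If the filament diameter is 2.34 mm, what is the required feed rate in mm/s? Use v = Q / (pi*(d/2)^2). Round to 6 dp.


A = pi*(2.34/2)^2 = 4.300526
v = 9.95 / 4.300526 = 2.31367 mm/s


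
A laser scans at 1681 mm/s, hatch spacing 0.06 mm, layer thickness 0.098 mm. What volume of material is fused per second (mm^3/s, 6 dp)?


Rate = 1681 * 0.06 * 0.098 = 9.88428 mm^3/s


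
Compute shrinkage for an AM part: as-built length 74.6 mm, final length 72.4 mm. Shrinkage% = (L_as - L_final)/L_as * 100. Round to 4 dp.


Shrinkage = ((74.6-72.4)/74.6)*100 = 2.9491 %


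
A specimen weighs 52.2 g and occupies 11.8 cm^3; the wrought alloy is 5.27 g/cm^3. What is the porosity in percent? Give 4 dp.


rho_part = 52.2 / 11.8 = 4.42372881 g/cm^3
Porosity = (1 - 4.42372881/5.27)*100 = 16.0583 %


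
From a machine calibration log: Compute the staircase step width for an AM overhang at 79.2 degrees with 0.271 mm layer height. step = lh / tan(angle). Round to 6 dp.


step = 0.271 / tan(79.2) = 0.051696 mm


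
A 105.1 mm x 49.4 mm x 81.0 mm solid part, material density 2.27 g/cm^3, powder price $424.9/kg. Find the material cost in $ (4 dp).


V = 105.1 * 49.4 * 81.0 = 420547.14 mm^3 = 420.54714 cm^3
Mass = 420.54714 * 2.27 / 1000 = 0.95464201 kg
Cost = 0.95464201 * 424.9 = 405.6274 $


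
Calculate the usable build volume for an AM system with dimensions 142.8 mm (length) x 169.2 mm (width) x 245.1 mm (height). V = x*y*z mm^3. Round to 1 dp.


V = 142.8 * 169.2 * 245.1 = 5922047.4 mm^3


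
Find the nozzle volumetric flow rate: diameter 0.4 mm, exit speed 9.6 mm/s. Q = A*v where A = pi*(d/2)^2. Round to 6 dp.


A = pi*(0.4/2)^2 = 0.12566371 mm^2
Q = 0.12566371 * 9.6 = 1.206372 mm^3/s


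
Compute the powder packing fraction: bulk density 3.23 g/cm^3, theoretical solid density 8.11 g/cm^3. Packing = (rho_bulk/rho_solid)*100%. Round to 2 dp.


Packing = (3.23/8.11)*100 = 39.83 %


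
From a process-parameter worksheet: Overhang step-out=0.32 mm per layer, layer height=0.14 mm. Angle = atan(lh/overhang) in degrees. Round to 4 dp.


angle = atan(0.14/0.32) = 23.6294 degrees


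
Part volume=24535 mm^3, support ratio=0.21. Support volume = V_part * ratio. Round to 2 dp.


V_support = 24535 * 0.21 = 5152.35 mm^3


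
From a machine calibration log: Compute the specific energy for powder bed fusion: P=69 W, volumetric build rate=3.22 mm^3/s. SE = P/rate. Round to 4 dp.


SE = 69 / 3.22 = 21.4286 J/mm^3


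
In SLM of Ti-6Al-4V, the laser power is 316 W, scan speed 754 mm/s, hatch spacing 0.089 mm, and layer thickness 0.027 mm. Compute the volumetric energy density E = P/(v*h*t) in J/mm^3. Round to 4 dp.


E = 316 / (754*0.089*0.027) = 174.4062 J/mm^3


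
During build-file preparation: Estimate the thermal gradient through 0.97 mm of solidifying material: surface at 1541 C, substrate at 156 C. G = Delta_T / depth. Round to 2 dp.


G = (1541-156)/0.97 = 1427.84 C/mm


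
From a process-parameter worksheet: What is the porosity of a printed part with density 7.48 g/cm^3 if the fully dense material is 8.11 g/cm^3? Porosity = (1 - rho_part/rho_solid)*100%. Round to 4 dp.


Porosity = (1-7.48/8.11)*100 = 7.7682 %


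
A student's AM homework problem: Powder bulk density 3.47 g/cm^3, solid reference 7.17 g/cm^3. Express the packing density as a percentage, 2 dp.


Packing = (3.47/7.17)*100 = 48.4 %


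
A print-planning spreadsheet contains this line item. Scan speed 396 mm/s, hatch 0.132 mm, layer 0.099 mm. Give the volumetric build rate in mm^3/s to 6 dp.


Rate = 396 * 0.132 * 0.099 = 5.174928 mm^3/s


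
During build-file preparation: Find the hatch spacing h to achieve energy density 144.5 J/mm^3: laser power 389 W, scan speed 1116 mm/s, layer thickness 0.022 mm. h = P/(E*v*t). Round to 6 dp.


h = 389 / (144.5*1116*0.022) = 0.109647 mm


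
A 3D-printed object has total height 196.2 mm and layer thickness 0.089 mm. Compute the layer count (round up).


Layers = ceil(196.2/0.089) = 2205


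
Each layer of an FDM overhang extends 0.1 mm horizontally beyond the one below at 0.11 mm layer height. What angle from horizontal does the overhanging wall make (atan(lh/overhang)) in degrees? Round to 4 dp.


angle = atan(0.11/0.1) = 47.7263 degrees


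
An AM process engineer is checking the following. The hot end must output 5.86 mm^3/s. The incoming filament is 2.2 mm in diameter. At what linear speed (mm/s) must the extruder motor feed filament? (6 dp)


A = pi*(2.2/2)^2 = 3.801327
v = 5.86 / 3.801327 = 1.541567 mm/s


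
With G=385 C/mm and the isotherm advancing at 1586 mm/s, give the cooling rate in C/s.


CR = 385 * 1586 = 610610 C/s


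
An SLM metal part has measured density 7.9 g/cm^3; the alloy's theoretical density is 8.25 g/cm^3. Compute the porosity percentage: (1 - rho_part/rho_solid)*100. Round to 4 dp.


Porosity = (1-7.9/8.25)*100 = 4.2424 %


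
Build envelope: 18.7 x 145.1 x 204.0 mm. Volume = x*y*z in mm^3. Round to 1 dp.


V = 18.7 * 145.1 * 204.0 = 553527.5 mm^3


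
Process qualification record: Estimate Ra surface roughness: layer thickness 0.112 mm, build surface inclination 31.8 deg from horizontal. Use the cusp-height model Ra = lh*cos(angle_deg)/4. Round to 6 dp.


Ra = 0.112 * cos(31.8) / 4 = 0.023797 mm


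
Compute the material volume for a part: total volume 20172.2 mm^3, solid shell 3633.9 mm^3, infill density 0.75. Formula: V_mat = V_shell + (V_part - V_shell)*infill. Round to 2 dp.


V_infill = (20172.2 - 3633.9) * 0.75 = 12403.73
V_total = 3633.9 + 12403.73 = 16037.63 mm^3


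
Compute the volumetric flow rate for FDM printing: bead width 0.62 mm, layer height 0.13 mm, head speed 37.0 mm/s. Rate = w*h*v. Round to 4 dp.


Rate = 0.62 * 0.13 * 37.0 = 2.9822 mm^3/s


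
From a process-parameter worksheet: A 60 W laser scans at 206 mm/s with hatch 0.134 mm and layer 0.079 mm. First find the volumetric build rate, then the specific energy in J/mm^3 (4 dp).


Build rate = 206 * 0.134 * 0.079 = 2.180716 mm^3/s
SE = 60 / 2.180716 = 27.5139 J/mm^3


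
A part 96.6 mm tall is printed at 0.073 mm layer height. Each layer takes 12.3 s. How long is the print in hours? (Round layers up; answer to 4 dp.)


Layers = ceil(96.6/0.073) = 1324
t = 1324 * 12.3 / 3600 = 4.5237 hrs


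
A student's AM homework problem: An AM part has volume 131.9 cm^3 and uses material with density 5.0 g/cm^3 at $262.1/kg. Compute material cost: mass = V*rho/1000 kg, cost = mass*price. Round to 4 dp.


Mass = 131.9*5.0/1000 = 0.6595 kg
Cost = 0.6595 * 262.1 = 172.855 $


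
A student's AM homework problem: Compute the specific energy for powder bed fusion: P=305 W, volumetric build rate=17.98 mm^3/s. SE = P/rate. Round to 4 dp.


SE = 305 / 17.98 = 16.9633 J/mm^3


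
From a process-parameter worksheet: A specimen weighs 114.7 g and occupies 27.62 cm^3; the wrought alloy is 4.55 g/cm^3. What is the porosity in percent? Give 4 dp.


rho_part = 114.7 / 27.62 = 4.15278783 g/cm^3
Porosity = (1 - 4.15278783/4.55)*100 = 8.7299 %


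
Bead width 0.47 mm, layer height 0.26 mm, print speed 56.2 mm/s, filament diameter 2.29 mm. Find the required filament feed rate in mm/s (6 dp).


Q = 0.47 * 0.26 * 56.2 = 6.86764 mm^3/s
A_fil = pi*(2.29/2)^2 = 4.11870651 mm^2
v_feed = 6.86764 / 4.11870651 = 1.667426 mm/s


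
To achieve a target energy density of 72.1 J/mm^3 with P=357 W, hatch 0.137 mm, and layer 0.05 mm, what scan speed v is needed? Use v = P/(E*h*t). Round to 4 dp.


v = 357 / (72.1*0.137*0.05) = 722.8403 mm/s


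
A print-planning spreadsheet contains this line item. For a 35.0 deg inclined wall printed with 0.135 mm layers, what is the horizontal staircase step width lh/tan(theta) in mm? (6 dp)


step = 0.135 / tan(35.0) = 0.1928 mm


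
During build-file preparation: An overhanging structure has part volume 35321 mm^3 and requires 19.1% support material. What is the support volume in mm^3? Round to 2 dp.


V_support = 35321 * 0.191 = 6746.31 mm^3


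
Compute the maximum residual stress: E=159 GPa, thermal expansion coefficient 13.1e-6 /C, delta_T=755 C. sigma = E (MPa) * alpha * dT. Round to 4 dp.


sigma = 159*1000 * 13.1e-6 * 755 = 1572.5895 MPa


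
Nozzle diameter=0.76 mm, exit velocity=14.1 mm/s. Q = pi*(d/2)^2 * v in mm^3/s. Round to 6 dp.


A = pi*(0.76/2)^2 = 0.45364598 mm^2
Q = 0.45364598 * 14.1 = 6.396408 mm^3/s


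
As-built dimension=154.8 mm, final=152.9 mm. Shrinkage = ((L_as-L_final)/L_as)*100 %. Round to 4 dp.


Shrinkage = ((154.8-152.9)/154.8)*100 = 1.2274 %


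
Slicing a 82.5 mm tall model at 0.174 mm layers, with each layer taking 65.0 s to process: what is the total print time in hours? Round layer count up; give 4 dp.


Layers = ceil(82.5/0.174) = 475
t = 475 * 65.0 / 3600 = 8.5764 hrs


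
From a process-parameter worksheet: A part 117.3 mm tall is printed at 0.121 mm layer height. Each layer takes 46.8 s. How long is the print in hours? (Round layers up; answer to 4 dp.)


Layers = ceil(117.3/0.121) = 970
t = 970 * 46.8 / 3600 = 12.61 hrs


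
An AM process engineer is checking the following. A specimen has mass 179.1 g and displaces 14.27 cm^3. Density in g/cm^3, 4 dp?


rho = 179.1 / 14.27 = 12.5508 g/cm^3


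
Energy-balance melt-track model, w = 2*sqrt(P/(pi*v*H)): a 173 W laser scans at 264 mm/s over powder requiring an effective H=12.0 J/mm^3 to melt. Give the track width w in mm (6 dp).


w = 2*sqrt(173/(pi*264*12.0)) = 0.263685 mm


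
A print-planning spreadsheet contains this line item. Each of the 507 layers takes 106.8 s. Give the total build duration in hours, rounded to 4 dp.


t = 507 * 106.8 / 3600 = 15.041 hrs


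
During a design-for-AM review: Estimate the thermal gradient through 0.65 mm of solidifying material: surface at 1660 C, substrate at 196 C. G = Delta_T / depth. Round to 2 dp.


G = (1660-196)/0.65 = 2252.31 C/mm


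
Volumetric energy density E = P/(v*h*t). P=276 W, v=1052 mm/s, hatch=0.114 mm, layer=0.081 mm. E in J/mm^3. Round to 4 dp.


E = 276 / (1052*0.114*0.081) = 28.4121 J/mm^3


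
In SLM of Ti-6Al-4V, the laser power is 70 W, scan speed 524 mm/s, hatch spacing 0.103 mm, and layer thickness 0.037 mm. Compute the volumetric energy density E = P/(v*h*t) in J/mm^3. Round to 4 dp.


E = 70 / (524*0.103*0.037) = 35.0532 J/mm^3


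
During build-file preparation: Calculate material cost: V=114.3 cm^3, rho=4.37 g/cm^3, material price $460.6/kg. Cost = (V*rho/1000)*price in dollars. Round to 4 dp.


Mass = 114.3*4.37/1000 = 0.499491 kg
Cost = 0.499491 * 460.6 = 230.0656 $


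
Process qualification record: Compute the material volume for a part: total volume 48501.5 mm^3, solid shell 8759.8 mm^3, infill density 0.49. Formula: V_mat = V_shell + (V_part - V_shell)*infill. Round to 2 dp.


V_infill = (48501.5 - 8759.8) * 0.49 = 19473.43
V_total = 8759.8 + 19473.43 = 28233.23 mm^3


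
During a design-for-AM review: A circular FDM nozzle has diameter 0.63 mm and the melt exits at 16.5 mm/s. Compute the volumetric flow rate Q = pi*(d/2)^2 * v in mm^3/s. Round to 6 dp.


A = pi*(0.63/2)^2 = 0.31172453 mm^2
Q = 0.31172453 * 16.5 = 5.143455 mm^3/s


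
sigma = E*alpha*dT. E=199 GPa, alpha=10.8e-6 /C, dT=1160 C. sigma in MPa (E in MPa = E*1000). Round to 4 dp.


sigma = 199*1000 * 10.8e-6 * 1160 = 2493.072 MPa


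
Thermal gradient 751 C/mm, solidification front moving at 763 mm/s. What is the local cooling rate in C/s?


CR = 751 * 763 = 573013 C/s


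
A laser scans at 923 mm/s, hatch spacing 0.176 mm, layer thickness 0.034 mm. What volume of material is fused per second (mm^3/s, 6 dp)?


Rate = 923 * 0.176 * 0.034 = 5.523232 mm^3/s


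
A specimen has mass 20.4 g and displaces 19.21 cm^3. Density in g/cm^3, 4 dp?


rho = 20.4 / 19.21 = 1.0619 g/cm^3


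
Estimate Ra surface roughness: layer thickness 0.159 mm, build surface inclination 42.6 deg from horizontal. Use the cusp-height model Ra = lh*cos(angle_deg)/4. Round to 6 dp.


Ra = 0.159 * cos(42.6) / 4 = 0.02926 mm


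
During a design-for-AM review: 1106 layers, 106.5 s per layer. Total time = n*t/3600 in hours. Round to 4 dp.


t = 1106 * 106.5 / 3600 = 32.7192 hrs


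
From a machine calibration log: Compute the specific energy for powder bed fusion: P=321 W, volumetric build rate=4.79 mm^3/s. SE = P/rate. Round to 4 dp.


SE = 321 / 4.79 = 67.0146 J/mm^3


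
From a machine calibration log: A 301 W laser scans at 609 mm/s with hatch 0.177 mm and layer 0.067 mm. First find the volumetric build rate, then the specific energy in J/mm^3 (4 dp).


Build rate = 609 * 0.177 * 0.067 = 7.222131 mm^3/s
SE = 301 / 7.222131 = 41.6774 J/mm^3


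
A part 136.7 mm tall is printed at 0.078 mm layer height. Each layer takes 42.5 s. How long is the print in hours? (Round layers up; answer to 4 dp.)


Layers = ceil(136.7/0.078) = 1753
t = 1753 * 42.5 / 3600 = 20.6951 hrs


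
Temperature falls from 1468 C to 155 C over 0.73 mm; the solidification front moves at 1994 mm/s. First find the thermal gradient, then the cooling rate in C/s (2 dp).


G = (1468-155)/0.73 = 1798.63013699 C/mm
CR = 1798.63013699 * 1994 = 3586468.49 C/s


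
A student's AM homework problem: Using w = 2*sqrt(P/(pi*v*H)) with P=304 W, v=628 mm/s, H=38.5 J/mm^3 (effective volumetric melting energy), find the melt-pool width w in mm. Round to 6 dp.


w = 2*sqrt(304/(pi*628*38.5)) = 0.126527 mm


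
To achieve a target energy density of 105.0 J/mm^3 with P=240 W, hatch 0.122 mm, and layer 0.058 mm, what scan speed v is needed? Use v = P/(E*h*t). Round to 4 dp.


v = 240 / (105.0*0.122*0.058) = 323.0235 mm/s


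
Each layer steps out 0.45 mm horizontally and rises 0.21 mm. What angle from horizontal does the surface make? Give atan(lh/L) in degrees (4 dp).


angle = atan(0.21/0.45) = 25.0169 degrees


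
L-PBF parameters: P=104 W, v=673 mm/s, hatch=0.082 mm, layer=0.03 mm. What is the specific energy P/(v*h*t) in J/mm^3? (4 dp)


Build rate = 673 * 0.082 * 0.03 = 1.65558 mm^3/s
SE = 104 / 1.65558 = 62.8179 J/mm^3


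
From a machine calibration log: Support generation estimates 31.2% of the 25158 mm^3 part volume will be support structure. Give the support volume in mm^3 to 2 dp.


V_support = 25158 * 0.312 = 7849.3 mm^3


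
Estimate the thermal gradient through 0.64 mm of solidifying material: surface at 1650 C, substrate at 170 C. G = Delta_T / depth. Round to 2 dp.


G = (1650-170)/0.64 = 2312.5 C/mm
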